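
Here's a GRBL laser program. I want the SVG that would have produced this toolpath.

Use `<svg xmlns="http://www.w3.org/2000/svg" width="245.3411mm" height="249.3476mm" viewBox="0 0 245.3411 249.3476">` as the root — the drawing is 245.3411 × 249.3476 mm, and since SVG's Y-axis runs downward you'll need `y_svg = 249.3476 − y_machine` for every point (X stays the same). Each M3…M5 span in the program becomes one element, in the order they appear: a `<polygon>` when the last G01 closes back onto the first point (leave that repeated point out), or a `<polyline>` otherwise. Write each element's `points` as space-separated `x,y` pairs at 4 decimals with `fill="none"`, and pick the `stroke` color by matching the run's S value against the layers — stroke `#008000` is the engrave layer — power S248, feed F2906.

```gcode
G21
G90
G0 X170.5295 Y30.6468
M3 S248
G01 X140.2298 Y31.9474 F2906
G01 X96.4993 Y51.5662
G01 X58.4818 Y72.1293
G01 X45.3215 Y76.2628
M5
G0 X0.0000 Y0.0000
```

<svg xmlns="http://www.w3.org/2000/svg" width="245.3411mm" height="249.3476mm" viewBox="0 0 245.3411 249.3476">
  <polyline points="170.5295,218.7008 140.2298,217.4002 96.4993,197.7814 58.4818,177.2183 45.3215,173.0848" fill="none" stroke="#008000"/>
</svg>

y_svg = 249.3476 − y_m. Every run uses S248, so all elements get stroke `#008000` (engrave).

[1] open run; points: 170.5295,218.7008 140.2298,217.4002 96.4993,197.7814 58.4818,177.2183 45.3215,173.0848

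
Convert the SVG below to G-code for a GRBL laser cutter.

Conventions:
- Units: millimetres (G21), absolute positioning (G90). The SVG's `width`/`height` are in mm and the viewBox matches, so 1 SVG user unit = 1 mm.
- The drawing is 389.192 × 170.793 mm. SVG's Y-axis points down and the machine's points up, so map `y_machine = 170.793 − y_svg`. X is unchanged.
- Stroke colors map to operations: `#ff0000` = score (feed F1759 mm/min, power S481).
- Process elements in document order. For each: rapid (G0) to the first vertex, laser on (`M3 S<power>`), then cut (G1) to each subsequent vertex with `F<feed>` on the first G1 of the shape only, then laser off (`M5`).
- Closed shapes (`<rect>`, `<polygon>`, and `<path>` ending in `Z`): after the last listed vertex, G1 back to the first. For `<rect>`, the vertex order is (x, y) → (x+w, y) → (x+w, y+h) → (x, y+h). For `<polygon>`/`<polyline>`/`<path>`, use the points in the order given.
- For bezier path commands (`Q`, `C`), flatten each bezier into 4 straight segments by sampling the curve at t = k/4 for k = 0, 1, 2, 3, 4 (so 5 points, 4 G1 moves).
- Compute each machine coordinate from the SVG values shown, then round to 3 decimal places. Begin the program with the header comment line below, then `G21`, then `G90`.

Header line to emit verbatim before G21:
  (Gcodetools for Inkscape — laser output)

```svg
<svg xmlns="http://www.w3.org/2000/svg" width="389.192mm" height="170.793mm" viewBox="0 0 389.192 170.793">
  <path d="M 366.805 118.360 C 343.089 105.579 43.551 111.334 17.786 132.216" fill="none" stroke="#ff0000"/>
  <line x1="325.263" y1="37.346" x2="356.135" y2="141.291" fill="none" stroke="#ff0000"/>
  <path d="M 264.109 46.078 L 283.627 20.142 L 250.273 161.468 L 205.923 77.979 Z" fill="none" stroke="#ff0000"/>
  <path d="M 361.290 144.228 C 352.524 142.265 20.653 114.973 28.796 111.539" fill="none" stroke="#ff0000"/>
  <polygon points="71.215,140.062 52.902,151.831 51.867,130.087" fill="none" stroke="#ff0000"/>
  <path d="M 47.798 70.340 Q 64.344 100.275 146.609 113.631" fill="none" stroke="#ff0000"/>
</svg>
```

Since the viewBox matches the mm dimensions, user units are millimetres directly. The only transform is the Y-flip y_m = 170.793 − y_svg.

Shape 1 is a cubic bezier drawn with `<path>`. Its stroke #ff0000 means score at S481, F1759. After flipping Y the toolpath is (366.805,52.433) → (305.889,58.597) → (193.064,58.129) → (79.855,51.349) → (17.786,38.577).

Shape 2 is a line segment drawn with `<line>`. Its stroke #ff0000 means score at S481, F1759. After flipping Y the toolpath is (325.263,133.447) → (356.135,29.502).

Shape 3 is a closed polygon drawn with `<path>`. Its stroke #ff0000 means score at S481, F1759. After flipping Y the toolpath is (264.109,124.715) → (283.627,150.651) → (250.273,9.325) → (205.923,92.814) → (264.109,124.715), returning to the start.

Shape 4 is a cubic bezier drawn with `<path>`. Its stroke #ff0000 means score at S481, F1759. After flipping Y the toolpath is (361.290,26.565) → (304.495,32.018) → (188.702,42.358) → (76.080,52.974) → (28.796,59.254).

Shape 5 is a regular polygon drawn with `<polygon>`. Its stroke #ff0000 means score at S481, F1759. After flipping Y the toolpath is (71.215,30.731) → (52.902,18.962) → (51.867,40.706) → (71.215,30.731), returning to the start.

Shape 6 is a quadratic bezier drawn with `<path>`. Its stroke #ff0000 means score at S481, F1759. After flipping Y the toolpath is (47.798,100.453) → (60.178,86.522) → (80.774,74.663) → (109.584,64.876) → (146.609,57.162).

(Gcodetools for Inkscape — laser output)
G21
G90
G0 X366.805 Y52.433
M3 S481
G1 X305.889 Y58.597 F1759
G1 X193.064 Y58.129
G1 X79.855 Y51.349
G1 X17.786 Y38.577
M5
G0 X325.263 Y133.447
M3 S481
G1 X356.135 Y29.502 F1759
M5
G0 X264.109 Y124.715
M3 S481
G1 X283.627 Y150.651 F1759
G1 X250.273 Y9.325
G1 X205.923 Y92.814
G1 X264.109 Y124.715
M5
G0 X361.290 Y26.565
M3 S481
G1 X304.495 Y32.018 F1759
G1 X188.702 Y42.358
G1 X76.080 Y52.974
G1 X28.796 Y59.254
M5
G0 X71.215 Y30.731
M3 S481
G1 X52.902 Y18.962 F1759
G1 X51.867 Y40.706
G1 X71.215 Y30.731
M5
G0 X47.798 Y100.453
M3 S481
G1 X60.178 Y86.522 F1759
G1 X80.774 Y74.663
G1 X109.584 Y64.876
G1 X146.609 Y57.162
M5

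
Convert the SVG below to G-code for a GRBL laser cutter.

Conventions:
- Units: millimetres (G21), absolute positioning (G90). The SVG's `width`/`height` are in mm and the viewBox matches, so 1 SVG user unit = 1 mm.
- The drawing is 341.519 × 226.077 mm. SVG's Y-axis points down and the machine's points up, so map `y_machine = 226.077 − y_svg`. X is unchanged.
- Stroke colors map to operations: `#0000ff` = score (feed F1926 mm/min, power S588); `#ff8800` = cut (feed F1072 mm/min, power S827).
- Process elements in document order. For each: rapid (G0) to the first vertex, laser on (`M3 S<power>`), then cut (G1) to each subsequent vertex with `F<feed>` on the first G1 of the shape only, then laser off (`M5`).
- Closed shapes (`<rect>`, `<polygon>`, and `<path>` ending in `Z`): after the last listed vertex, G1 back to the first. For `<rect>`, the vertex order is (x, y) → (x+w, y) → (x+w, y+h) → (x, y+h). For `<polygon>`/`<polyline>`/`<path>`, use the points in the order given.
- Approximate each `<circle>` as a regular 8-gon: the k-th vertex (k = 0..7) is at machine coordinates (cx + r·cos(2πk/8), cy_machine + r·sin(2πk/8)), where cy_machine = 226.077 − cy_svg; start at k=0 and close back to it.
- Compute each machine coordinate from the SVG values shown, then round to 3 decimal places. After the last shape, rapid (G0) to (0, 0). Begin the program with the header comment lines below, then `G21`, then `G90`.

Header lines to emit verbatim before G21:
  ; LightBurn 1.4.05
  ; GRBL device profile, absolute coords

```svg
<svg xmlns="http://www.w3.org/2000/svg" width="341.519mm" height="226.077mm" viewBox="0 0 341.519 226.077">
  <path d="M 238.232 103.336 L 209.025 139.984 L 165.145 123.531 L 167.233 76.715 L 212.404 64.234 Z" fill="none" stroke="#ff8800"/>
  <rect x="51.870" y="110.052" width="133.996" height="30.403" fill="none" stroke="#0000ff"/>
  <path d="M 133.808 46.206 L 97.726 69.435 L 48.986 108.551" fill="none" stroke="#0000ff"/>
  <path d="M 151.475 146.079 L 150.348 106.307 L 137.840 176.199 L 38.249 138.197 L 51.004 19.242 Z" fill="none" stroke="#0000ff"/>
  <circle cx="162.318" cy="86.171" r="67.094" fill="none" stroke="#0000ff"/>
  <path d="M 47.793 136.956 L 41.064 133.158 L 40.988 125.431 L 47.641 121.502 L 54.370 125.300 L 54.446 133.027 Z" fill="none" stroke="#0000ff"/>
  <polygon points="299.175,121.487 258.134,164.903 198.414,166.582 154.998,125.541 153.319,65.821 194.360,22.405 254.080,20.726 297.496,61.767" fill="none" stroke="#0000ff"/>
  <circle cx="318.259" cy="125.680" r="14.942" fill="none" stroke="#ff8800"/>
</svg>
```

; LightBurn 1.4.05
; GRBL device profile, absolute coords
G21
G90
G0 X238.232 Y122.741
M3 S827
G1 X209.025 Y86.093 F1072
G1 X165.145 Y102.546
G1 X167.233 Y149.362
G1 X212.404 Y161.843
G1 X238.232 Y122.741
M5
G0 X51.870 Y116.025
M3 S588
G1 X185.866 Y116.025 F1926
G1 X185.866 Y85.622
G1 X51.870 Y85.622
G1 X51.870 Y116.025
M5
G0 X133.808 Y179.871
M3 S588
G1 X97.726 Y156.642 F1926
G1 X48.986 Y117.526
M5
G0 X151.475 Y79.998
M3 S588
G1 X150.348 Y119.770 F1926
G1 X137.840 Y49.878
G1 X38.249 Y87.880
G1 X51.004 Y206.835
G1 X151.475 Y79.998
M5
G0 X229.412 Y139.906
M3 S588
G1 X209.761 Y187.349 F1926
G1 X162.318 Y207.000
G1 X114.875 Y187.349
G1 X95.224 Y139.906
G1 X114.875 Y92.463
G1 X162.318 Y72.812
G1 X209.761 Y92.463
G1 X229.412 Y139.906
M5
G0 X47.793 Y89.121
M3 S588
G1 X41.064 Y92.919 F1926
G1 X40.988 Y100.646
G1 X47.641 Y104.575
G1 X54.370 Y100.777
G1 X54.446 Y93.050
G1 X47.793 Y89.121
M5
G0 X299.175 Y104.590
M3 S588
G1 X258.134 Y61.174 F1926
G1 X198.414 Y59.495
G1 X154.998 Y100.536
G1 X153.319 Y160.256
G1 X194.360 Y203.672
G1 X254.080 Y205.351
G1 X297.496 Y164.310
G1 X299.175 Y104.590
M5
G0 X333.201 Y100.397
M3 S827
G1 X328.825 Y110.963 F1072
G1 X318.259 Y115.339
G1 X307.693 Y110.963
G1 X303.317 Y100.397
G1 X307.693 Y89.831
G1 X318.259 Y85.455
G1 X328.825 Y89.831
G1 X333.201 Y100.397
M5
G0 X0.000 Y0.000

viewBox `0 0 341.519 226.077` with mm width/height → 1 unit = 1 mm. Flip: y_m = 226.077 − y_svg.

**Shape 1** — `<path>` regular polygon, stroke `#ff8800` → cut (S827, F1072). Machine vertices: (238.232,122.741) → (209.025,86.093) → (165.145,102.546) → (167.233,149.362) → (212.404,161.843) → (238.232,122.741). Closed: final G1 returns to the first vertex.

**Shape 2** — `<rect>` rectangle, stroke `#0000ff` → score (S588, F1926). Machine vertices: (51.870,116.025) → (185.866,116.025) → (185.866,85.622) → (51.870,85.622) → (51.870,116.025). Closed: final G1 returns to the first vertex.

**Shape 3** — `<path>` open polyline, stroke `#0000ff` → score (S588, F1926). Machine vertices: (133.808,179.871) → (97.726,156.642) → (48.986,117.526). Open path.

**Shape 4** — `<path>` closed polygon, stroke `#0000ff` → score (S588, F1926). Machine vertices: (151.475,79.998) → (150.348,119.770) → (137.840,49.878) → (38.249,87.880) → (51.004,206.835) → (151.475,79.998). Closed: final G1 returns to the first vertex.

**Shape 5** — `<circle>` circle, stroke `#0000ff` → score (S588, F1926). Machine vertices: (229.412,139.906) → (209.761,187.349) → (162.318,207.000) → (114.875,187.349) → (95.224,139.906) → (114.875,92.463) → (162.318,72.812) → (209.761,92.463) → (229.412,139.906). Closed: final G1 returns to the first vertex.

**Shape 6** — `<path>` regular polygon, stroke `#0000ff` → score (S588, F1926). Machine vertices: (47.793,89.121) → (41.064,92.919) → (40.988,100.646) → (47.641,104.575) → (54.370,100.777) → (54.446,93.050) → (47.793,89.121). Closed: final G1 returns to the first vertex.

**Shape 7** — `<polygon>` regular polygon, stroke `#0000ff` → score (S588, F1926). Machine vertices: (299.175,104.590) → (258.134,61.174) → (198.414,59.495) → (154.998,100.536) → (153.319,160.256) → (194.360,203.672) → (254.080,205.351) → (297.496,164.310) → (299.175,104.590). Closed: final G1 returns to the first vertex.

**Shape 8** — `<circle>` circle, stroke `#ff8800` → cut (S827, F1072). Machine vertices: (333.201,100.397) → (328.825,110.963) → (318.259,115.339) → (307.693,110.963) → (303.317,100.397) → (307.693,89.831) → (318.259,85.455) → (328.825,89.831) → (333.201,100.397). Closed: final G1 returns to the first vertex.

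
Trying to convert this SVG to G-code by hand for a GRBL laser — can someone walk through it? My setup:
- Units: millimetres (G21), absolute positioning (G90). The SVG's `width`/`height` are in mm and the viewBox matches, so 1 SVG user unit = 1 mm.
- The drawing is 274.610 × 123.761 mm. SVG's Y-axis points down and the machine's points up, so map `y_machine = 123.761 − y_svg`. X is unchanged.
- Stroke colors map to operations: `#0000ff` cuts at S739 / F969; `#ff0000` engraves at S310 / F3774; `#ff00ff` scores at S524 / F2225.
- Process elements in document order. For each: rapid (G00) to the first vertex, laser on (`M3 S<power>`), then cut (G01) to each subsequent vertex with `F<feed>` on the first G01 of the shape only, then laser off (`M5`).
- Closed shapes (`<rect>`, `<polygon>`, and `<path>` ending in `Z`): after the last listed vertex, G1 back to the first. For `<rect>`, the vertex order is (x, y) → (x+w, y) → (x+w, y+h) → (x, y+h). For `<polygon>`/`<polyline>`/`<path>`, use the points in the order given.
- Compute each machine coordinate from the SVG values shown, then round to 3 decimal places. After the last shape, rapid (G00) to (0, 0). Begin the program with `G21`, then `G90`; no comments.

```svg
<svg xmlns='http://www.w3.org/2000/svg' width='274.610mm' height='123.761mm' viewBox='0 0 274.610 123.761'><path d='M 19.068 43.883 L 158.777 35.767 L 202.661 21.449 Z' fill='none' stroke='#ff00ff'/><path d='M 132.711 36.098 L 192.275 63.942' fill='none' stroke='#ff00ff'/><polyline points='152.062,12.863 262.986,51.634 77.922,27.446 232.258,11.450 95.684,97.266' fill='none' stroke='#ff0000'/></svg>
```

G21
G90
G00 X19.068 Y79.878
M3 S524
G01 X158.777 Y87.994 F2225
G01 X202.661 Y102.312
G01 X19.068 Y79.878
M5
G00 X132.711 Y87.663
M3 S524
G01 X192.275 Y59.819 F2225
M5
G00 X152.062 Y110.898
M3 S310
G01 X262.986 Y72.127 F3774
G01 X77.922 Y96.315
G01 X232.258 Y112.311
G01 X95.684 Y26.495
M5
G00 X0.000 Y0.000

Since the viewBox matches the mm dimensions, user units are millimetres directly. The only transform is the Y-flip y_m = 123.761 − y_svg.

Shape 1 is a closed polygon drawn with `<path>`. Its stroke #ff00ff means score at S524, F2225. After flipping Y the toolpath is (19.068,79.878) → (158.777,87.994) → (202.661,102.312) → (19.068,79.878), returning to the start.

Shape 2 is a line segment drawn with `<path>`. Its stroke #ff00ff means score at S524, F2225. After flipping Y the toolpath is (132.711,87.663) → (192.275,59.819).

Shape 3 is a open polyline drawn with `<polyline>`. Its stroke #ff0000 means engrave at S310, F3774. After flipping Y the toolpath is (152.062,110.898) → (262.986,72.127) → (77.922,96.315) → (232.258,112.311) → (95.684,26.495).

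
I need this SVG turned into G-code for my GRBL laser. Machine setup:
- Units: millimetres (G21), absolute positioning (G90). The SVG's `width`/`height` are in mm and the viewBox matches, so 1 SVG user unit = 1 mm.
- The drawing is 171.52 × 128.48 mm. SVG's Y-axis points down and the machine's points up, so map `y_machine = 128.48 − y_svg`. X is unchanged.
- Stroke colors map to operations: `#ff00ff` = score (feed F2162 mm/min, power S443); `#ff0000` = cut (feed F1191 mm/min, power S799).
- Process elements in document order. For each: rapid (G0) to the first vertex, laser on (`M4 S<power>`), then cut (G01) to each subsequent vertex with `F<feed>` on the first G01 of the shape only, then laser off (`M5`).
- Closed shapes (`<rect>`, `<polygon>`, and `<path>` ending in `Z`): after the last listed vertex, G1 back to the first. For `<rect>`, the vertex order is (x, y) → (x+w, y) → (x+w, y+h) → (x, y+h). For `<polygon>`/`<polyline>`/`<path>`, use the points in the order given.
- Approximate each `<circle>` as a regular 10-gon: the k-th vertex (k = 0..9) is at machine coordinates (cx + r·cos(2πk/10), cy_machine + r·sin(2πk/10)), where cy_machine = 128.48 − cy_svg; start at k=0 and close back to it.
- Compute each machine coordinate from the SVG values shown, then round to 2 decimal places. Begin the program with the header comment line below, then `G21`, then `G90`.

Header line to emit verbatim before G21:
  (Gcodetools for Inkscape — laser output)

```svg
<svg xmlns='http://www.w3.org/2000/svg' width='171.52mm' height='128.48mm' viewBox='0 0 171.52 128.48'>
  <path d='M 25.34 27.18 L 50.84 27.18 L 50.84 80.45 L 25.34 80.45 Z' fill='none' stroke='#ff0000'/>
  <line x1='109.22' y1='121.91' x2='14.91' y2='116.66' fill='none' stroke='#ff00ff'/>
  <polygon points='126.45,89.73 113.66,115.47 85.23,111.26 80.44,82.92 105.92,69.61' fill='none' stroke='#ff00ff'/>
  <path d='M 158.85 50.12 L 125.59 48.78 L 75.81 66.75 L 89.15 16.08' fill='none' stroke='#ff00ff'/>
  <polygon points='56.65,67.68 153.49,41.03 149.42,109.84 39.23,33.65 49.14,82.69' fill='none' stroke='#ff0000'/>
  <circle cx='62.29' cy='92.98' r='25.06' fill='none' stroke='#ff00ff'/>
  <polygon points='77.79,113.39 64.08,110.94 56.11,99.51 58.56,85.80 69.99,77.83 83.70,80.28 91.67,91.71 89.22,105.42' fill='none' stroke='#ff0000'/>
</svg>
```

1 u = 1 mm; y_m = 128.48 − y.

[1] `<path>` rectangle, #ff0000→cut S799 F1191: (25.34,101.30) → (50.84,101.30) → (50.84,48.03) → (25.34,48.03) → (25.34,101.30) (closed)

[2] `<line>` line segment, #ff00ff→score S443 F2162: (109.22,6.57) → (14.91,11.82)

[3] `<polygon>` regular polygon, #ff00ff→score S443 F2162: (126.45,38.75) → (113.66,13.01) → (85.23,17.22) → (80.44,45.56) → (105.92,58.87) → (126.45,38.75) (closed)

[4] `<path>` open polyline, #ff00ff→score S443 F2162: (158.85,78.36) → (125.59,79.70) → (75.81,61.73) → (89.15,112.40)

[5] `<polygon>` closed polygon, #ff0000→cut S799 F1191: (56.65,60.80) → (153.49,87.45) → (149.42,18.64) → (39.23,94.83) → (49.14,45.79) → (56.65,60.80) (closed)

[6] `<circle>` circle, #ff00ff→score S443 F2162: (87.35,35.50) → (82.56,50.23) → (70.03,59.33) → (54.55,59.33) → (42.02,50.23) → (37.23,35.50) → (42.02,20.77) → (54.55,11.67) → (70.03,11.67) → (82.56,20.77) → (87.35,35.50) (closed)

[7] `<polygon>` regular polygon, #ff0000→cut S799 F1191: (77.79,15.09) → (64.08,17.54) → (56.11,28.97) → (58.56,42.68) → (69.99,50.65) → (83.70,48.20) → (91.67,36.77) → (89.22,23.06) → (77.79,15.09) (closed)

(Gcodetools for Inkscape — laser output)
G21
G90
G0 X25.34 Y101.30
M4 S799
G01 X50.84 Y101.30 F1191
G01 X50.84 Y48.03
G01 X25.34 Y48.03
G01 X25.34 Y101.30
M5
G0 X109.22 Y6.57
M4 S443
G01 X14.91 Y11.82 F2162
M5
G0 X126.45 Y38.75
M4 S443
G01 X113.66 Y13.01 F2162
G01 X85.23 Y17.22
G01 X80.44 Y45.56
G01 X105.92 Y58.87
G01 X126.45 Y38.75
M5
G0 X158.85 Y78.36
M4 S443
G01 X125.59 Y79.70 F2162
G01 X75.81 Y61.73
G01 X89.15 Y112.40
M5
G0 X56.65 Y60.80
M4 S799
G01 X153.49 Y87.45 F1191
G01 X149.42 Y18.64
G01 X39.23 Y94.83
G01 X49.14 Y45.79
G01 X56.65 Y60.80
M5
G0 X87.35 Y35.50
M4 S443
G01 X82.56 Y50.23 F2162
G01 X70.03 Y59.33
G01 X54.55 Y59.33
G01 X42.02 Y50.23
G01 X37.23 Y35.50
G01 X42.02 Y20.77
G01 X54.55 Y11.67
G01 X70.03 Y11.67
G01 X82.56 Y20.77
G01 X87.35 Y35.50
M5
G0 X77.79 Y15.09
M4 S799
G01 X64.08 Y17.54 F1191
G01 X56.11 Y28.97
G01 X58.56 Y42.68
G01 X69.99 Y50.65
G01 X83.70 Y48.20
G01 X91.67 Y36.77
G01 X89.22 Y23.06
G01 X77.79 Y15.09
M5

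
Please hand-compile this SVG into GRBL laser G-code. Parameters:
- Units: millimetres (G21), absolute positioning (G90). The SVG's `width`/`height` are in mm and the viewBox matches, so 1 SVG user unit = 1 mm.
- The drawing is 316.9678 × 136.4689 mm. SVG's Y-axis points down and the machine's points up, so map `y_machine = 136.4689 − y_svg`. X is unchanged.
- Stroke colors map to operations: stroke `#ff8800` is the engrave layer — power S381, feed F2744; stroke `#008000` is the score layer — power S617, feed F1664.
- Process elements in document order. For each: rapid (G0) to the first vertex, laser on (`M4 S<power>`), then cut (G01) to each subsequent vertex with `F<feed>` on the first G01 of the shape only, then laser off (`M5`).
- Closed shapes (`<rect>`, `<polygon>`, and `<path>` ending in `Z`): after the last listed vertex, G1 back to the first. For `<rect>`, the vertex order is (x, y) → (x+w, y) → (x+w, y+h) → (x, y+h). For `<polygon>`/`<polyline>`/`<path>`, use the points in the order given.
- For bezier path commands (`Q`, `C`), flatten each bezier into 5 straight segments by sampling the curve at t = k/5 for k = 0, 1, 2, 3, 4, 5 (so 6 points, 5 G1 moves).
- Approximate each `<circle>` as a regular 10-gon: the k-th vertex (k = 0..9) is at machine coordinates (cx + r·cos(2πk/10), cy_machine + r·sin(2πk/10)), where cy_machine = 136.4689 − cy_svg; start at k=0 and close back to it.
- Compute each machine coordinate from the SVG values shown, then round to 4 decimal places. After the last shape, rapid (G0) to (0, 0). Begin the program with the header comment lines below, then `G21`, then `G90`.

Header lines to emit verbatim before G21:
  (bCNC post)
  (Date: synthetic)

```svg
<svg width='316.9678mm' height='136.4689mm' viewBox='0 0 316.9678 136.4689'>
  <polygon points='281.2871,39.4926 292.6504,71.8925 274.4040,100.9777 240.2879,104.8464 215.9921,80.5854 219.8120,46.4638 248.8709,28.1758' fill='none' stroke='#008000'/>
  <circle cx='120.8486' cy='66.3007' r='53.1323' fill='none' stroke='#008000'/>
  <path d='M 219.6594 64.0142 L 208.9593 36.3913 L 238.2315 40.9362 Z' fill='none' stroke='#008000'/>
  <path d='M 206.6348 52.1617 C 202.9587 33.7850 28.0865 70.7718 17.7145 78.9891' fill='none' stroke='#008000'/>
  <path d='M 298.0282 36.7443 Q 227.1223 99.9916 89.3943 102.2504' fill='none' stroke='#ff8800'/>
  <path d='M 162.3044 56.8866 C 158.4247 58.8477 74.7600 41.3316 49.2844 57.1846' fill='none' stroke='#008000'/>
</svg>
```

Since the viewBox matches the mm dimensions, user units are millimetres directly. The only transform is the Y-flip y_m = 136.4689 − y_svg.

Shape 1 is a regular polygon drawn with `<polygon>`. Its stroke #008000 means score at S617, F1664. After flipping Y the toolpath is (281.2871,96.9763) → (292.6504,64.5764) → (274.4040,35.4912) → (240.2879,31.6225) → (215.9921,55.8835) → (219.8120,90.0051) → (248.8709,108.2931) → (281.2871,96.9763), returning to the start.

Shape 2 is a circle drawn with `<circle>`. Its stroke #008000 means score at S617, F1664. After flipping Y the toolpath is (173.9809,70.1682) → (163.8335,101.3986) → (137.2674,120.7000) → (104.4298,120.7000) → (77.8637,101.3986) → (67.7163,70.1682) → (77.8637,38.9378) → (104.4298,19.6364) → (137.2674,19.6364) → (163.8335,38.9378) → (173.9809,70.1682), returning to the start.

Shape 3 is a regular polygon drawn with `<path>`. Its stroke #008000 means score at S617, F1664. After flipping Y the toolpath is (219.6594,72.4547) → (208.9593,100.0776) → (238.2315,95.5327) → (219.6594,72.4547), returning to the start.

Shape 4 is a cubic bezier drawn with `<path>`. Its stroke #008000 means score at S617, F1664. After flipping Y the toolpath is (206.6348,84.3072) → (186.5712,89.3627) → (141.5339,85.1693) → (87.6364,75.7654) → (40.9922,65.1895) → (17.7145,57.4798).

Shape 5 is a quadratic bezier drawn with `<path>`. Its stroke #ff8800 means engrave at S381, F2744. After flipping Y the toolpath is (298.0282,99.7246) → (266.9930,76.8652) → (230.6119,58.8849) → (188.8852,45.7837) → (141.8126,37.5616) → (89.3943,34.2185).

Shape 6 is a cubic bezier drawn with `<path>`. Its stroke #008000 means score at S617, F1664. After flipping Y the toolpath is (162.3044,79.5823) → (151.5062,80.3201) → (128.1823,83.1959) → (98.9555,85.6729) → (70.4487,85.2146) → (49.2844,79.2843).

(bCNC post)
(Date: synthetic)
G21
G90
G0 X281.2871 Y96.9763
M4 S617
G01 X292.6504 Y64.5764 F1664
G01 X274.4040 Y35.4912
G01 X240.2879 Y31.6225
G01 X215.9921 Y55.8835
G01 X219.8120 Y90.0051
G01 X248.8709 Y108.2931
G01 X281.2871 Y96.9763
M5
G0 X173.9809 Y70.1682
M4 S617
G01 X163.8335 Y101.3986 F1664
G01 X137.2674 Y120.7000
G01 X104.4298 Y120.7000
G01 X77.8637 Y101.3986
G01 X67.7163 Y70.1682
G01 X77.8637 Y38.9378
G01 X104.4298 Y19.6364
G01 X137.2674 Y19.6364
G01 X163.8335 Y38.9378
G01 X173.9809 Y70.1682
M5
G0 X219.6594 Y72.4547
M4 S617
G01 X208.9593 Y100.0776 F1664
G01 X238.2315 Y95.5327
G01 X219.6594 Y72.4547
M5
G0 X206.6348 Y84.3072
M4 S617
G01 X186.5712 Y89.3627 F1664
G01 X141.5339 Y85.1693
G01 X87.6364 Y75.7654
G01 X40.9922 Y65.1895
G01 X17.7145 Y57.4798
M5
G0 X298.0282 Y99.7246
M4 S381
G01 X266.9930 Y76.8652 F2744
G01 X230.6119 Y58.8849
G01 X188.8852 Y45.7837
G01 X141.8126 Y37.5616
G01 X89.3943 Y34.2185
M5
G0 X162.3044 Y79.5823
M4 S617
G01 X151.5062 Y80.3201 F1664
G01 X128.1823 Y83.1959
G01 X98.9555 Y85.6729
G01 X70.4487 Y85.2146
G01 X49.2844 Y79.2843
M5
G0 X0.0000 Y0.0000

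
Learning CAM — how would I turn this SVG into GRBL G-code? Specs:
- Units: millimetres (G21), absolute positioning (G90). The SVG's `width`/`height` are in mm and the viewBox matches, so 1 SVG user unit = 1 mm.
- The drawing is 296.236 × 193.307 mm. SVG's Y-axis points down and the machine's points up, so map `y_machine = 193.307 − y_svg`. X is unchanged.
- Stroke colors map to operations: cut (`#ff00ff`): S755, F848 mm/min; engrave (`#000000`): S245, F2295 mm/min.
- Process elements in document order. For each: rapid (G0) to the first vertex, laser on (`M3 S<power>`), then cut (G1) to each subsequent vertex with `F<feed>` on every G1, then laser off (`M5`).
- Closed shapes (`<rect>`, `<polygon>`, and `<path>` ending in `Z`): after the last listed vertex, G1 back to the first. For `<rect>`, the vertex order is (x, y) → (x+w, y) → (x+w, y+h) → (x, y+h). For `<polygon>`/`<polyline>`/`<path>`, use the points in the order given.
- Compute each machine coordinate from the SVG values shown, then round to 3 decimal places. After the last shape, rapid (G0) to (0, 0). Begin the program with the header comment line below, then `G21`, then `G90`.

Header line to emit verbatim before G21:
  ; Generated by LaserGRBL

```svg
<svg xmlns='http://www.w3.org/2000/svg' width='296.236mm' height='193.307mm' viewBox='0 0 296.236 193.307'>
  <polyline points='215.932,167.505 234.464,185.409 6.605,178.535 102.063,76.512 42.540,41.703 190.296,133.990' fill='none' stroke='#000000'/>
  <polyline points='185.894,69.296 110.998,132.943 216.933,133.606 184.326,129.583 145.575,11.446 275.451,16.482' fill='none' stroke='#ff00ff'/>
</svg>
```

; Generated by LaserGRBL
G21
G90
G0 X215.932 Y25.802
M3 S245
G1 X234.464 Y7.898 F2295
G1 X6.605 Y14.772 F2295
G1 X102.063 Y116.795 F2295
G1 X42.540 Y151.604 F2295
G1 X190.296 Y59.317 F2295
M5
G0 X185.894 Y124.011
M3 S755
G1 X110.998 Y60.364 F848
G1 X216.933 Y59.701 F848
G1 X184.326 Y63.724 F848
G1 X145.575 Y181.861 F848
G1 X275.451 Y176.825 F848
M5
G0 X0.000 Y0.000

viewBox `0 0 296.236 193.307` with mm width/height → 1 unit = 1 mm. Flip: y_m = 193.307 − y_svg.

**Shape 1** — `<polyline>` open polyline, stroke `#000000` → engrave (S245, F2295). Machine vertices: (215.932,25.802) → (234.464,7.898) → (6.605,14.772) → (102.063,116.795) → (42.540,151.604) → (190.296,59.317). Open path.

**Shape 2** — `<polyline>` open polyline, stroke `#ff00ff` → cut (S755, F848). Machine vertices: (185.894,124.011) → (110.998,60.364) → (216.933,59.701) → (184.326,63.724) → (145.575,181.861) → (275.451,176.825). Open path.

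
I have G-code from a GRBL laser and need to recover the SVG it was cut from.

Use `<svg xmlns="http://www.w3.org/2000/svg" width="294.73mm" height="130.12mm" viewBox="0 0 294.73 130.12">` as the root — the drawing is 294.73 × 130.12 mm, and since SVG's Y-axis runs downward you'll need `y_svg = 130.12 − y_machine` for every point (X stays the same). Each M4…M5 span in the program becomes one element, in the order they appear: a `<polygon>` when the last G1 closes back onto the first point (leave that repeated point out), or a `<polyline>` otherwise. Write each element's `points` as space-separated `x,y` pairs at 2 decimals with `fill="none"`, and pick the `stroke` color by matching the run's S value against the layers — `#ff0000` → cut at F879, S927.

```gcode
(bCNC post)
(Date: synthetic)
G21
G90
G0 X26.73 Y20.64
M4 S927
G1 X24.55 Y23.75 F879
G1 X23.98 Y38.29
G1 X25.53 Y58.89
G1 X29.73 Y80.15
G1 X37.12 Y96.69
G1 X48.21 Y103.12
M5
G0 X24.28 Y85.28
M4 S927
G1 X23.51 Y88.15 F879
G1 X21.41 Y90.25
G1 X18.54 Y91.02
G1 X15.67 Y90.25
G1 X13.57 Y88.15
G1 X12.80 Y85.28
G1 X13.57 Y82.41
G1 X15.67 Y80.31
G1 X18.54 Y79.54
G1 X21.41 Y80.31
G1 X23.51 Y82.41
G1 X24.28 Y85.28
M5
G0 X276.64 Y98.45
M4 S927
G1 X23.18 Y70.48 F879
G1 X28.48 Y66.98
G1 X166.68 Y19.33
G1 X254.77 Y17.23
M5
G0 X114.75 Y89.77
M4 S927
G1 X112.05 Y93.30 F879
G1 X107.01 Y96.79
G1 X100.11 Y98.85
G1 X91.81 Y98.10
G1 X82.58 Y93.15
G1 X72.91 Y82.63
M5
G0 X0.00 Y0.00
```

<svg xmlns="http://www.w3.org/2000/svg" width="294.73mm" height="130.12mm" viewBox="0 0 294.73 130.12">
  <polyline points="26.73,109.48 24.55,106.37 23.98,91.83 25.53,71.23 29.73,49.97 37.12,33.43 48.21,27.00" fill="none" stroke="#ff0000"/>
  <polygon points="24.28,44.84 23.51,41.97 21.41,39.87 18.54,39.10 15.67,39.87 13.57,41.97 12.80,44.84 13.57,47.71 15.67,49.81 18.54,50.58 21.41,49.81 23.51,47.71" fill="none" stroke="#ff0000"/>
  <polyline points="276.64,31.67 23.18,59.64 28.48,63.14 166.68,110.79 254.77,112.89" fill="none" stroke="#ff0000"/>
  <polyline points="114.75,40.35 112.05,36.82 107.01,33.33 100.11,31.27 91.81,32.02 82.58,36.97 72.91,47.49" fill="none" stroke="#ff0000"/>
</svg>

Each laser-on run becomes one SVG element. Flip Y back into SVG space with y_svg = 130.12 − y_machine. Every run uses S927, so all elements get stroke `#ff0000` (cut).

Run 1: The run is open, so emit a `<polyline>` with points (Y-flipped): 26.73,109.48 24.55,106.37 23.98,91.83 25.53,71.23 29.73,49.97 37.12,33.43 48.21,27.00.

Run 2: The run returns to its start, so emit a `<polygon>` with points (Y-flipped): 24.28,44.84 23.51,41.97 21.41,39.87 18.54,39.10 15.67,39.87 13.57,41.97 12.80,44.84 13.57,47.71 15.67,49.81 18.54,50.58 21.41,49.81 23.51,47.71.

Run 3: The run is open, so emit a `<polyline>` with points (Y-flipped): 276.64,31.67 23.18,59.64 28.48,63.14 166.68,110.79 254.77,112.89.

Run 4: The run is open, so emit a `<polyline>` with points (Y-flipped): 114.75,40.35 112.05,36.82 107.01,33.33 100.11,31.27 91.81,32.02 82.58,36.97 72.91,47.49.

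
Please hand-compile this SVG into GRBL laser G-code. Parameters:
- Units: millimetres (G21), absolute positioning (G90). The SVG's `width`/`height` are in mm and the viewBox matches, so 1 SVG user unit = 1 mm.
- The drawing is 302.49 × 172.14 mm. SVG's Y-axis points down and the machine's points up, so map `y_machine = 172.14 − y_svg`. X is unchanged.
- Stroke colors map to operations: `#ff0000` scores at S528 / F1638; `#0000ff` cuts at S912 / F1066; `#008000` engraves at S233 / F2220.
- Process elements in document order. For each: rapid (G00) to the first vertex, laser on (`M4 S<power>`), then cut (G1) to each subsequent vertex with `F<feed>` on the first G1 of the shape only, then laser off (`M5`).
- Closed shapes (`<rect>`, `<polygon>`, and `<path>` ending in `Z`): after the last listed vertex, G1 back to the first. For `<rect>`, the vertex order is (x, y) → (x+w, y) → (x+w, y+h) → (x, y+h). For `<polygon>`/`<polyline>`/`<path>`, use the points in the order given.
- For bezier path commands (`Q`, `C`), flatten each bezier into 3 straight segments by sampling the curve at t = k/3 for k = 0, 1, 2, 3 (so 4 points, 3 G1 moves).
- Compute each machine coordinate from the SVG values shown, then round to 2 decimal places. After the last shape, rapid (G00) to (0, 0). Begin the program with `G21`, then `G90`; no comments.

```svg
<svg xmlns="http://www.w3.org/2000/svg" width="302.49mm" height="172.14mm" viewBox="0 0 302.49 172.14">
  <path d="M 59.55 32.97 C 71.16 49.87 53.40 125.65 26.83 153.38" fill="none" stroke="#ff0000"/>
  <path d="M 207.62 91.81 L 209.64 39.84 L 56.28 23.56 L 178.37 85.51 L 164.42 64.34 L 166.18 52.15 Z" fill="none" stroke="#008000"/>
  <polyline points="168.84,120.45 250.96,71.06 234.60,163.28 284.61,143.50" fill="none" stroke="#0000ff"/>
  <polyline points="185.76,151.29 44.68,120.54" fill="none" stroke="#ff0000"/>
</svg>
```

Since the viewBox matches the mm dimensions, user units are millimetres directly. The only transform is the Y-flip y_m = 172.14 − y_svg.

Shape 1 is a cubic bezier drawn with `<path>`. Its stroke #ff0000 means score at S528, F1638. After flipping Y the toolpath is (59.55,139.17) → (62.13,106.60) → (49.70,58.55) → (26.83,18.76).

Shape 2 is a closed polygon drawn with `<path>`. Its stroke #008000 means engrave at S233, F2220. After flipping Y the toolpath is (207.62,80.33) → (209.64,132.30) → (56.28,148.58) → (178.37,86.63) → (164.42,107.80) → (166.18,119.99) → (207.62,80.33), returning to the start.

Shape 3 is a open polyline drawn with `<polyline>`. Its stroke #0000ff means cut at S912, F1066. After flipping Y the toolpath is (168.84,51.69) → (250.96,101.08) → (234.60,8.86) → (284.61,28.64).

Shape 4 is a line segment drawn with `<polyline>`. Its stroke #ff0000 means score at S528, F1638. After flipping Y the toolpath is (185.76,20.85) → (44.68,51.60).

G21
G90
G00 X59.55 Y139.17
M4 S528
G1 X62.13 Y106.60 F1638
G1 X49.70 Y58.55
G1 X26.83 Y18.76
M5
G00 X207.62 Y80.33
M4 S233
G1 X209.64 Y132.30 F2220
G1 X56.28 Y148.58
G1 X178.37 Y86.63
G1 X164.42 Y107.80
G1 X166.18 Y119.99
G1 X207.62 Y80.33
M5
G00 X168.84 Y51.69
M4 S912
G1 X250.96 Y101.08 F1066
G1 X234.60 Y8.86
G1 X284.61 Y28.64
M5
G00 X185.76 Y20.85
M4 S528
G1 X44.68 Y51.60 F1638
M5
G00 X0.00 Y0.00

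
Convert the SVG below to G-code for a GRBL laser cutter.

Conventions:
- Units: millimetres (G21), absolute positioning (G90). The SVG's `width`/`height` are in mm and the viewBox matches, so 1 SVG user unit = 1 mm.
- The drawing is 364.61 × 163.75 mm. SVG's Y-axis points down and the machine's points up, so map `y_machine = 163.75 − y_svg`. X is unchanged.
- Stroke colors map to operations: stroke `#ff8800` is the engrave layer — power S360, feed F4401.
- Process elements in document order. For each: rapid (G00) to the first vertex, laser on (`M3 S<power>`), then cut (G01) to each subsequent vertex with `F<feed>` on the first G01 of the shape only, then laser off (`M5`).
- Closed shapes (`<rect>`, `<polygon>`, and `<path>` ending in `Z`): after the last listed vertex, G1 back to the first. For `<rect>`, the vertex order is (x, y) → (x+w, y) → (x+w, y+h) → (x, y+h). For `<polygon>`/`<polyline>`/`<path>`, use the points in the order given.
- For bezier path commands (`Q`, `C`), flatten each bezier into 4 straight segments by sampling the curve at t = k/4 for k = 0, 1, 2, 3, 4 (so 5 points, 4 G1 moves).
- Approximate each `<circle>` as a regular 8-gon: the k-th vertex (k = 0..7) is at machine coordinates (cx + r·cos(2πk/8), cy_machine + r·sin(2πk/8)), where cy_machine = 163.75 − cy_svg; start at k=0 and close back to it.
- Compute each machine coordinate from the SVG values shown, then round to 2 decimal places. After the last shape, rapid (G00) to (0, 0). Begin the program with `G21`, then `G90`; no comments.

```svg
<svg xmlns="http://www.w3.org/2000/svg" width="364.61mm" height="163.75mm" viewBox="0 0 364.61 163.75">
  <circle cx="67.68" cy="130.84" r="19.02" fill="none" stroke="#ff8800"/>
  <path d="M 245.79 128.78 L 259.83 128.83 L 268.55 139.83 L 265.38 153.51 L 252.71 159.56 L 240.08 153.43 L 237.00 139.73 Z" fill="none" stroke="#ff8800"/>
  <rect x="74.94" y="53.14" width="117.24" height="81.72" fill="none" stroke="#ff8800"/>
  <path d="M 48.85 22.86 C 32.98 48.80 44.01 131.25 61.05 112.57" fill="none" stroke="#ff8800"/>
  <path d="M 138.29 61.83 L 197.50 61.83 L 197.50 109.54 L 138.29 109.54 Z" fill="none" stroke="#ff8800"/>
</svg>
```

viewBox `0 0 364.61 163.75` with mm width/height → 1 unit = 1 mm. Flip: y_m = 163.75 − y_svg.

**Shape 1** — `<circle>` circle, stroke `#ff8800` → engrave (S360, F4401). Machine vertices: (86.70,32.91) → (81.13,46.36) → (67.68,51.93) → (54.23,46.36) → (48.66,32.91) → (54.23,19.46) → (67.68,13.89) → (81.13,19.46) → (86.70,32.91). Closed: final G1 returns to the first vertex.

**Shape 2** — `<path>` regular polygon, stroke `#ff8800` → engrave (S360, F4401). Machine vertices: (245.79,34.97) → (259.83,34.92) → (268.55,23.92) → (265.38,10.24) → (252.71,4.19) → (240.08,10.32) → (237.00,24.02) → (245.79,34.97). Closed: final G1 returns to the first vertex.

**Shape 3** — `<rect>` rectangle, stroke `#ff8800` → engrave (S360, F4401). Machine vertices: (74.94,110.61) → (192.18,110.61) → (192.18,28.89) → (74.94,28.89) → (74.94,110.61). Closed: final G1 returns to the first vertex.

**Shape 4** — `<path>` cubic bezier, stroke `#ff8800` → engrave (S360, F4401). Control points (SVG): P0=(48.85,22.86), P1=(32.98,48.80), P2=(44.01,131.25), P3=(61.05,112.57); sampled at t=k/4. Machine vertices: (48.85,140.89) → (41.66,113.30) → (42.61,79.30) → (49.72,53.67) → (61.05,51.18). Open path.

**Shape 5** — `<path>` rectangle, stroke `#ff8800` → engrave (S360, F4401). Machine vertices: (138.29,101.92) → (197.50,101.92) → (197.50,54.21) → (138.29,54.21) → (138.29,101.92). Closed: final G1 returns to the first vertex.

G21
G90
G00 X86.70 Y32.91
M3 S360
G01 X81.13 Y46.36 F4401
G01 X67.68 Y51.93
G01 X54.23 Y46.36
G01 X48.66 Y32.91
G01 X54.23 Y19.46
G01 X67.68 Y13.89
G01 X81.13 Y19.46
G01 X86.70 Y32.91
M5
G00 X245.79 Y34.97
M3 S360
G01 X259.83 Y34.92 F4401
G01 X268.55 Y23.92
G01 X265.38 Y10.24
G01 X252.71 Y4.19
G01 X240.08 Y10.32
G01 X237.00 Y24.02
G01 X245.79 Y34.97
M5
G00 X74.94 Y110.61
M3 S360
G01 X192.18 Y110.61 F4401
G01 X192.18 Y28.89
G01 X74.94 Y28.89
G01 X74.94 Y110.61
M5
G00 X48.85 Y140.89
M3 S360
G01 X41.66 Y113.30 F4401
G01 X42.61 Y79.30
G01 X49.72 Y53.67
G01 X61.05 Y51.18
M5
G00 X138.29 Y101.92
M3 S360
G01 X197.50 Y101.92 F4401
G01 X197.50 Y54.21
G01 X138.29 Y54.21
G01 X138.29 Y101.92
M5
G00 X0.00 Y0.00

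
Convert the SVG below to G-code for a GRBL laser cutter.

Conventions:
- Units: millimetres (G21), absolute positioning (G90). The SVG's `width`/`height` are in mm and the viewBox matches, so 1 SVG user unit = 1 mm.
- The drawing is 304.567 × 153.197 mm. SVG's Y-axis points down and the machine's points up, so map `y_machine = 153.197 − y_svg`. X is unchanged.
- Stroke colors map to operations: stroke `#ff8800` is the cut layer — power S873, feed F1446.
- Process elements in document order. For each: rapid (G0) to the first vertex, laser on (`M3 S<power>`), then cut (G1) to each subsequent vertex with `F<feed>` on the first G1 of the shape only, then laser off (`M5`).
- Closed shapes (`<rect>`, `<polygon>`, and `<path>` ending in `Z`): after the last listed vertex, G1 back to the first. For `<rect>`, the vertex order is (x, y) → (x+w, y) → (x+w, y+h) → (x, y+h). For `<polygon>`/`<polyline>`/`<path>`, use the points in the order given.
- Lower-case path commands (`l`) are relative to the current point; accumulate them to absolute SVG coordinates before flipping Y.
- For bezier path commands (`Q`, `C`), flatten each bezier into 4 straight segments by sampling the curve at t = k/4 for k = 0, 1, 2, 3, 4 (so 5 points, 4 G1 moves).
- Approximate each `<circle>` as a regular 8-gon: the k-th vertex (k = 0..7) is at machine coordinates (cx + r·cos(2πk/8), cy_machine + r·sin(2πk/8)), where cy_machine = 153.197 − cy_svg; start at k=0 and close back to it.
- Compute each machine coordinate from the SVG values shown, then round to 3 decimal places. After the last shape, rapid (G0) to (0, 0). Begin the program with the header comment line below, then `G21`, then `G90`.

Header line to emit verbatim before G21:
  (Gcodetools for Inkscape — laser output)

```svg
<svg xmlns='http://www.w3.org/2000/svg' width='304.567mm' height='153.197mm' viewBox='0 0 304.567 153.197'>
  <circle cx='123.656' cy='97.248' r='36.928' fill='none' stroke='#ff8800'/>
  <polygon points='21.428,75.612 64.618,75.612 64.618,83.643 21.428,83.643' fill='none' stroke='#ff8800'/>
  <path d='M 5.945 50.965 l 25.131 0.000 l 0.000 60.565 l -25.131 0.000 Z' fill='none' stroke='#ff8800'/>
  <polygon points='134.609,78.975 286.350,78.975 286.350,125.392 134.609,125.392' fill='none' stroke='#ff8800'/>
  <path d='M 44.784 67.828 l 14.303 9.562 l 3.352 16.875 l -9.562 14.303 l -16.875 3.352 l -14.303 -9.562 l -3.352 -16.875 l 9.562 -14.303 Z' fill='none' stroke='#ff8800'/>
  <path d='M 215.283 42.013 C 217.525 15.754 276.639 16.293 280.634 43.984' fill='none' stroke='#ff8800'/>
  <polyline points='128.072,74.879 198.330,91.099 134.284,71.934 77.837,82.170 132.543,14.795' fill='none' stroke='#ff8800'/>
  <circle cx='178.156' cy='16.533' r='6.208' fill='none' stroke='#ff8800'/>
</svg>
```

(Gcodetools for Inkscape — laser output)
G21
G90
G0 X160.584 Y55.949
M3 S873
G1 X149.768 Y82.061 F1446
G1 X123.656 Y92.877
G1 X97.544 Y82.061
G1 X86.728 Y55.949
G1 X97.544 Y29.837
G1 X123.656 Y19.021
G1 X149.768 Y29.837
G1 X160.584 Y55.949
M5
G0 X21.428 Y77.585
M3 S873
G1 X64.618 Y77.585 F1446
G1 X64.618 Y69.554
G1 X21.428 Y69.554
G1 X21.428 Y77.585
M5
G0 X5.945 Y102.232
M3 S873
G1 X31.076 Y102.232 F1446
G1 X31.076 Y41.667
G1 X5.945 Y41.667
G1 X5.945 Y102.232
M5
G0 X134.609 Y74.222
M3 S873
G1 X286.350 Y74.222 F1446
G1 X286.350 Y27.805
G1 X134.609 Y27.805
G1 X134.609 Y74.222
M5
G0 X44.784 Y85.369
M3 S873
G1 X59.087 Y75.807 F1446
G1 X62.439 Y58.932
G1 X52.877 Y44.629
G1 X36.002 Y41.277
G1 X21.699 Y50.839
G1 X18.347 Y67.714
G1 X27.909 Y82.017
G1 X44.784 Y85.369
M5
G0 X215.283 Y111.184
M3 S873
G1 X225.878 Y125.848 F1446
G1 X247.301 Y130.430
G1 X269.053 Y124.896
G1 X280.634 Y109.213
M5
G0 X128.072 Y78.318
M3 S873
G1 X198.330 Y62.098 F1446
G1 X134.284 Y81.263
G1 X77.837 Y71.027
G1 X132.543 Y138.402
M5
G0 X184.364 Y136.664
M3 S873
G1 X182.546 Y141.054 F1446
G1 X178.156 Y142.872
G1 X173.766 Y141.054
G1 X171.948 Y136.664
G1 X173.766 Y132.274
G1 X178.156 Y130.456
G1 X182.546 Y132.274
G1 X184.364 Y136.664
M5
G0 X0.000 Y0.000

Since the viewBox matches the mm dimensions, user units are millimetres directly. The only transform is the Y-flip y_m = 153.197 − y_svg.

Shape 1 is a circle drawn with `<circle>`. Its stroke #ff8800 means cut at S873, F1446. After flipping Y the toolpath is (160.584,55.949) → (149.768,82.061) → (123.656,92.877) → (97.544,82.061) → (86.728,55.949) → (97.544,29.837) → (123.656,19.021) → (149.768,29.837) → (160.584,55.949), returning to the start.

Shape 2 is a rectangle drawn with `<polygon>`. Its stroke #ff8800 means cut at S873, F1446. After flipping Y the toolpath is (21.428,77.585) → (64.618,77.585) → (64.618,69.554) → (21.428,69.554) → (21.428,77.585), returning to the start.

Shape 3 is a rectangle drawn with `<path>`. Its stroke #ff8800 means cut at S873, F1446. After flipping Y the toolpath is (5.945,102.232) → (31.076,102.232) → (31.076,41.667) → (5.945,41.667) → (5.945,102.232), returning to the start.

Shape 4 is a rectangle drawn with `<polygon>`. Its stroke #ff8800 means cut at S873, F1446. After flipping Y the toolpath is (134.609,74.222) → (286.350,74.222) → (286.350,27.805) → (134.609,27.805) → (134.609,74.222), returning to the start.

Shape 5 is a regular polygon drawn with `<path>`. Its stroke #ff8800 means cut at S873, F1446. After flipping Y the toolpath is (44.784,85.369) → (59.087,75.807) → (62.439,58.932) → (52.877,44.629) → (36.002,41.277) → (21.699,50.839) → (18.347,67.714) → (27.909,82.017) → (44.784,85.369), returning to the start.

Shape 6 is a cubic bezier drawn with `<path>`. Its stroke #ff8800 means cut at S873, F1446. After flipping Y the toolpath is (215.283,111.184) → (225.878,125.848) → (247.301,130.430) → (269.053,124.896) → (280.634,109.213).

Shape 7 is a open polyline drawn with `<polyline>`. Its stroke #ff8800 means cut at S873, F1446. After flipping Y the toolpath is (128.072,78.318) → (198.330,62.098) → (134.284,81.263) → (77.837,71.027) → (132.543,138.402).

Shape 8 is a circle drawn with `<circle>`. Its stroke #ff8800 means cut at S873, F1446. After flipping Y the toolpath is (184.364,136.664) → (182.546,141.054) → (178.156,142.872) → (173.766,141.054) → (171.948,136.664) → (173.766,132.274) → (178.156,130.456) → (182.546,132.274) → (184.364,136.664), returning to the start.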